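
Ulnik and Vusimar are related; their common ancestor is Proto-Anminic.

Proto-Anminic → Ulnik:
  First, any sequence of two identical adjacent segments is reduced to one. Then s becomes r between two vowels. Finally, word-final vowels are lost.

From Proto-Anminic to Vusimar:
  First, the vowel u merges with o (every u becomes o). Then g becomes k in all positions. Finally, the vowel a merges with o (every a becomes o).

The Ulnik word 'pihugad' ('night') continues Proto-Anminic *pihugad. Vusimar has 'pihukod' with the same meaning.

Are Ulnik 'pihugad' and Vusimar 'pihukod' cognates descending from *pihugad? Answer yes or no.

no

Derive the expected Vusimar reflex of *pihugad:
Vusimar: *pihugad
  pihugad → pihogad   [vowel merger]
  pihogad → pihokad   [unconditioned shift]
  pihokad → pihokod   [vowel merger]
  giving Vusimar pihokod.
The regular Vusimar reflex would be 'pihokod', but the attested form is 'pihukod'. The correspondence is irregular, so they are not cognates (the Vusimar form has a different source).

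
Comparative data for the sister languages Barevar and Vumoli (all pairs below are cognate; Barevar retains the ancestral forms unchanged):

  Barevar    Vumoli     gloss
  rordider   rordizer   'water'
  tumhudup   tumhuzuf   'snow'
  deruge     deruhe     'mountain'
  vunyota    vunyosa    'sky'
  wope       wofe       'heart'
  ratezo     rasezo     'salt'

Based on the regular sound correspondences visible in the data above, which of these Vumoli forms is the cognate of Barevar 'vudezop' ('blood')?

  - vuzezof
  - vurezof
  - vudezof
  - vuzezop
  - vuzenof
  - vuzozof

rordider ~ rordizer — Barevar d corresponds to Vumoli z between vowels (before a front vowel).
tumhudup ~ tumhuzuf — Barevar p corresponds to Vumoli f word-finally.
Applying these to Barevar 'vudezop':
  vudezop → vuzezop   (d→z between vowels (before a front vowel))
  vuzezop → vuzezof   (p→f word-finally)
So the Vumoli cognate is 'vuzezof'.

vuzezof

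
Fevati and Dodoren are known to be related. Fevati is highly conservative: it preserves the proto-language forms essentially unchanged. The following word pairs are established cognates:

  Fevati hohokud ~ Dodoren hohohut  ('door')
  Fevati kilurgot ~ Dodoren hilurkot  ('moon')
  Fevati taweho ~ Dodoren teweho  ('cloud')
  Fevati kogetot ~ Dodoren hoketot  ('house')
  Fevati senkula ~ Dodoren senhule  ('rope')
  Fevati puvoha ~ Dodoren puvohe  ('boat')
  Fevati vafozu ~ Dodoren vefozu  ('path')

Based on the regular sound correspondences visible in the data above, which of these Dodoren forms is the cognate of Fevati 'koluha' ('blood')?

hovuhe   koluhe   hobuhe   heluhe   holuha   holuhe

kogetot ~ hoketot — Fevati k corresponds to Dodoren h word-initially before a back vowel.
senkula ~ senhule, puvoha ~ puvohe — Fevati a corresponds to Dodoren e word-finally.
Applying these to Fevati 'koluha':
  koluha → holuha   (k→h word-initially before a back vowel)
  holuha → holuhe   (a→e word-finally)
So the Dodoren cognate is 'holuhe'.

holuhe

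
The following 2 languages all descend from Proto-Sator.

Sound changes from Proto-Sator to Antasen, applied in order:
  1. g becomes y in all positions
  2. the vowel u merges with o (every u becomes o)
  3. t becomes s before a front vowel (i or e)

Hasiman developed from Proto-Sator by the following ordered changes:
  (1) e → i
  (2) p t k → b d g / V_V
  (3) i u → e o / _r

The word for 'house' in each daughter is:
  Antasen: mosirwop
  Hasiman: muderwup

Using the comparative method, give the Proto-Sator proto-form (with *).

Position 3: Antasen has s, Hasiman has d. Taking the neighbouring segments as reconstructed: Antasen s could go back to *t or *s; Hasiman d could go back to *t or *d — the one source consistent with every daughter is *t.
Position 2: Antasen has o, Hasiman has u. Hasiman preserves u here (none of its changes turn any other segment into u), so the proto-segment is *u.
Continuing position by position gives *mutirwup; check it forward:
Antasen: *mutirwup > motirwop > mosirwop  (by vowel merger, palatalisation)
Hasiman: *mutirwup > mudirwup > muderwup  (by intervocalic voicing, pre-rhotic lowering)
Only *mutirwup yields all of Antasen mosirwop, Hasiman muderwup.

*mutirwup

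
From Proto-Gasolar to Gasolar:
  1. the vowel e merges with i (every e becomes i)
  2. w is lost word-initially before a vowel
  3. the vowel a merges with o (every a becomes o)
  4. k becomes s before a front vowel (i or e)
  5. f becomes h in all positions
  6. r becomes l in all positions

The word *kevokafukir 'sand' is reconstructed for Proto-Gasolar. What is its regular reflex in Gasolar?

sivokohusil

Gasolar: start from *kevokafukir.
  rule 1 (vowel merger): kevokafukir → kivokafukir
  rule 2: no change — kivokafukir
  rule 3 (vowel merger): kivokafukir → kivokofukir
  rule 4 (palatalisation): kivokofukir → sivokofusir
  rule 5 (unconditioned shift): sivokofusir → sivokohusir
  rule 6 (unconditioned shift): sivokohusir → sivokohusil
  ⇒ Gasolar sivokohusil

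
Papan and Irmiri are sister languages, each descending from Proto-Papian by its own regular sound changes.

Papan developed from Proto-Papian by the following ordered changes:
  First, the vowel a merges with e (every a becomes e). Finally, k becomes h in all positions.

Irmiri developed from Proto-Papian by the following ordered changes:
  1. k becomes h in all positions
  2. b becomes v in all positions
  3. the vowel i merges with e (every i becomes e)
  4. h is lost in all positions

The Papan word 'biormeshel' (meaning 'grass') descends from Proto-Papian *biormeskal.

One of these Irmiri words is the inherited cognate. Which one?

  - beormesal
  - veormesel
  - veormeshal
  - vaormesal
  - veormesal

veormesal

Irmiri: start from *biormeskal.
  rule 1 (unconditioned shift): biormeskal → biormeshal
  rule 2 (unconditioned shift): biormeshal → viormeshal
  rule 3 (vowel merger): viormeshal → veormeshal
  rule 4 (h-loss): veormeshal → veormesal
  ⇒ Irmiri veormesal
Only 'veormesal' matches the regular Irmiri development of *biormeskal.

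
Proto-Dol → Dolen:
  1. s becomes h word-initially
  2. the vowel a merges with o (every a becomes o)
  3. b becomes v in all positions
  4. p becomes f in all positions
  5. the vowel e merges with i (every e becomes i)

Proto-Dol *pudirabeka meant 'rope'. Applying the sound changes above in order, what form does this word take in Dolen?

fudiroviko

Dolen: *pudirabeka > pudirobeko > pudiroveko > fudiroveko > fudiroviko  (by vowel merger, unconditioned shift, unconditioned shift, vowel merger)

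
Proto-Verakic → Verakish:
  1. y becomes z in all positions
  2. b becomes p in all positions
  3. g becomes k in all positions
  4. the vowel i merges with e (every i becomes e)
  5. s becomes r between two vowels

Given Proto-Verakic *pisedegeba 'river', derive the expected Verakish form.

peredekepa

Verakish: *pisedegeba > pisedegepa > pisedekepa > pesedekepa > peredekepa  (by unconditioned shift, unconditioned shift, vowel merger, rhotacism)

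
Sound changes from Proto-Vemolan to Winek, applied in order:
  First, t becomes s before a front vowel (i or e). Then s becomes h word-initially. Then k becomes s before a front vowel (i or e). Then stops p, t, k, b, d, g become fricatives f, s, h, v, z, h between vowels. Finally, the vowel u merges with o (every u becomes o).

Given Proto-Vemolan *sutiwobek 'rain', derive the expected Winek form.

Winek: *sutiwobek > susiwobek > husiwobek > husiwovek > hosiwovek  (by palatalisation, debuccalisation, intervocalic lenition, vowel merger)

hosiwovek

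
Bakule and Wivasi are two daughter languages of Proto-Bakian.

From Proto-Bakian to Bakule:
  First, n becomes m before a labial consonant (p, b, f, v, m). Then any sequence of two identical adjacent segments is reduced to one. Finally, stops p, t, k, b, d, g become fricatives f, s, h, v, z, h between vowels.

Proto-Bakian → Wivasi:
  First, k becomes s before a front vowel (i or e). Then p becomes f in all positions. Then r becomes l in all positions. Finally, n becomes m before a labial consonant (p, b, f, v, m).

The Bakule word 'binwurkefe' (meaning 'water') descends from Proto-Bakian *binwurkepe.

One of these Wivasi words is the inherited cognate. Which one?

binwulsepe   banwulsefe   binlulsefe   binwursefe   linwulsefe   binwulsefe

binwulsefe

Wivasi: *binwurkepe
  binwurkepe → binwursepe   [palatalisation]
  binwursepe → binwursefe   [unconditioned shift]
  binwursefe → binwulsefe   [unconditioned shift]
  binwulsefe (rule 4 does not apply)
  giving Wivasi binwulsefe.
The other candidates each miss or misapply at least one Wivasi change.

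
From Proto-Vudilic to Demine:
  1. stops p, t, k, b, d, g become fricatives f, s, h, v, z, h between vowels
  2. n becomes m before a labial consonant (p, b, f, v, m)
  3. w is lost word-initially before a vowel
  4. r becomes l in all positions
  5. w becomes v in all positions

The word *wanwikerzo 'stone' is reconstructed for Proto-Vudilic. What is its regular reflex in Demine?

anvihelzo

Demine: *wanwikerzo > wanwiherzo > anwiherzo > anwihelzo > anvihelzo  (by intervocalic lenition, glide loss, unconditioned shift, unconditioned shift)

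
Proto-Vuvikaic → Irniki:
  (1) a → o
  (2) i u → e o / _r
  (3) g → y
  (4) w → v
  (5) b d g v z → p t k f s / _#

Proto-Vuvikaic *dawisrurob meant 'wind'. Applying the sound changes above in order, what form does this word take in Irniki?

dovisrorop

Irniki: *dawisrurob > dowisrurob > dowisrorob > dovisrorob > dovisrorop  (by vowel merger, pre-rhotic lowering, unconditioned shift, final devoicing)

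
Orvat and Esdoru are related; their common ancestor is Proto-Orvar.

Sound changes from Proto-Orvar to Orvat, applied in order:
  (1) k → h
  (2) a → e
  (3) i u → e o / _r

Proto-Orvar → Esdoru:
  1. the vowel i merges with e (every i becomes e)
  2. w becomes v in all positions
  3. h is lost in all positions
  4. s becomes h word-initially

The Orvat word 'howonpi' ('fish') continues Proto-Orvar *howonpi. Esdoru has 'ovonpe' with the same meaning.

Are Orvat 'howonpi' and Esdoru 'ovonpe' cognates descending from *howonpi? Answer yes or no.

Derive the expected Esdoru reflex of *howonpi:
Esdoru: *howonpi > howonpe > hovonpe > ovonpe  (by vowel merger, unconditioned shift, h-loss)
Esdoru 'ovonpe' matches the regular reflex exactly, so the pair is cognate.

yes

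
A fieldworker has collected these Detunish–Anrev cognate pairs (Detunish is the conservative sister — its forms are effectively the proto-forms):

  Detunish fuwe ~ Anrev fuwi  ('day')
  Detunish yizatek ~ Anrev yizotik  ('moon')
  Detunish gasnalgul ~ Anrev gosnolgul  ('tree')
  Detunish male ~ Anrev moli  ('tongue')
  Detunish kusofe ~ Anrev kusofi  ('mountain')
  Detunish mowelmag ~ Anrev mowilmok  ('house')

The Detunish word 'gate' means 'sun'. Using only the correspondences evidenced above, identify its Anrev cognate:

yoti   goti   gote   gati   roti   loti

yizatek ~ yizotik, gasnalgul ~ gosnolgul — Detunish a corresponds to Anrev o after a consonant, before a consonant other than r, m, n, p, b, f, v.
fuwe ~ fuwi, male ~ moli — Detunish e corresponds to Anrev i word-finally.
Applying these to Detunish 'gate':
  gate → gote   (a→o after a consonant, before a consonant other than r, m, n, p, b, f, v)
  gote → goti   (e→i word-finally)
So the Anrev cognate is 'goti'.

goti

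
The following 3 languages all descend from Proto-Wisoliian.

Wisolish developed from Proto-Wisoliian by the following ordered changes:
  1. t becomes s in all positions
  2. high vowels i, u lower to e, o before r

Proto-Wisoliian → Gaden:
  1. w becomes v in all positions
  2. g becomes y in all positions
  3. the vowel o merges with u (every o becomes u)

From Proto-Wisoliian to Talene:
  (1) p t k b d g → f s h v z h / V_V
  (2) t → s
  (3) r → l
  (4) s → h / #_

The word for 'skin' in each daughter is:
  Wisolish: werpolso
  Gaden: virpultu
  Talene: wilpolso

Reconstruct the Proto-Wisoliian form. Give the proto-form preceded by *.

*wirpolto

Position 7: Wisolish has s, Gaden has t, Talene has s. Gaden preserves t here (none of its changes turn any other segment into t), so the proto-segment is *t.
Position 5: Wisolish has o, Gaden has u, Talene has o. Talene preserves o here (none of its changes turn any other segment into o), so the proto-segment is *o.
Position 1: Wisolish has w, Gaden has v, Talene has w. Wisolish preserves w here (none of its changes turn any other segment into w), so the proto-segment is *w.
Continuing position by position gives *wirpolto; check it forward:
Wisolish: start from *wirpolto.
  rule 1 (unconditioned shift): wirpolto → wirpolso
  rule 2 (pre-rhotic lowering): wirpolso → werpolso
  ⇒ Wisolish werpolso
Gaden: *wirpolto
  wirpolto → virpolto   [unconditioned shift]
  virpolto (rule 2 does not apply)
  virpolto → virpultu   [vowel merger]
  giving Gaden virpultu.
Talene: *wirpolto
  wirpolto (rule 1 does not apply)
  wirpolto → wirpolso   [unconditioned shift]
  wirpolso → wilpolso   [unconditioned shift]
  wilpolso (rule 4 does not apply)
  giving Talene wilpolso.
No other proto-form is consistent with every reflex, so the reconstruction is *wirpolto.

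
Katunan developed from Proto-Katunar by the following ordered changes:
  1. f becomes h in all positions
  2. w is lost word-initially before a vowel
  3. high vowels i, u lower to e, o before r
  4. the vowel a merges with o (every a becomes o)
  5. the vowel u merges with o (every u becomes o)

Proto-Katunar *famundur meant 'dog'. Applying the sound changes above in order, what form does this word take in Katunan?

Katunan: *famundur > hamundur > hamundor > homundor > homondor  (by unconditioned shift, pre-rhotic lowering, vowel merger, vowel merger)

homondor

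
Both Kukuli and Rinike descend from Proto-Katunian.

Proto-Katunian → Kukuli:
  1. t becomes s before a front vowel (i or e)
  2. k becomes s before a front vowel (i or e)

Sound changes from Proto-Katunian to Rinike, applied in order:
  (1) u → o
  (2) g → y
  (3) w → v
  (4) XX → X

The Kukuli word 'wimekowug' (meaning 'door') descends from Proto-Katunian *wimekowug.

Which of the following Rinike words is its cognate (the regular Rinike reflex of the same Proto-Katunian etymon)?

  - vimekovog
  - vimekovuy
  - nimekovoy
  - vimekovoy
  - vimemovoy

vimekovoy

Rinike: *wimekowug
  wimekowug → wimekowog   [vowel merger]
  wimekowog → wimekowoy   [unconditioned shift]
  wimekowoy → vimekovoy   [unconditioned shift]
  vimekovoy (rule 4 does not apply)
  giving Rinike vimekovoy.
Only 'vimekovoy' matches the regular Rinike development of *wimekowug.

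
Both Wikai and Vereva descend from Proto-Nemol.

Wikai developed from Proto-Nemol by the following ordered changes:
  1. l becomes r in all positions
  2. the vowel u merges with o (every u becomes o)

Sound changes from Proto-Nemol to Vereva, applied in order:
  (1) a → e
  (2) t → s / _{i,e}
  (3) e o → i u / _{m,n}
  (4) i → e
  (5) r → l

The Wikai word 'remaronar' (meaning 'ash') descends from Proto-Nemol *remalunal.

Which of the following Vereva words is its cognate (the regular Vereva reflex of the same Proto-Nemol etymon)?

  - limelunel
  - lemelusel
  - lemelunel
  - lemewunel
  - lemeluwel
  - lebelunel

Vereva: *remalunal
  remalunal → remelunel   [vowel merger]
  remelunel (rule 2 does not apply)
  remelunel → rimelunel   [pre-nasal raising]
  rimelunel → remelunel   [vowel merger]
  remelunel → lemelunel   [unconditioned shift]
  giving Vereva lemelunel.
Only 'lemelunel' matches the regular Vereva development of *remalunal.

lemelunel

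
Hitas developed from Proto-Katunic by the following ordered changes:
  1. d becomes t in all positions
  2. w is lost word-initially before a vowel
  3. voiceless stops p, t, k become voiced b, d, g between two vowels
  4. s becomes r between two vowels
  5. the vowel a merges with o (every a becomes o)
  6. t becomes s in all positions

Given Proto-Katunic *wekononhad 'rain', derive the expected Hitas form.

egononhos

Hitas: *wekononhad > wekononhat > ekononhat > egononhat > egononhot > egononhos  (by unconditioned shift, glide loss, intervocalic voicing, vowel merger, unconditioned shift)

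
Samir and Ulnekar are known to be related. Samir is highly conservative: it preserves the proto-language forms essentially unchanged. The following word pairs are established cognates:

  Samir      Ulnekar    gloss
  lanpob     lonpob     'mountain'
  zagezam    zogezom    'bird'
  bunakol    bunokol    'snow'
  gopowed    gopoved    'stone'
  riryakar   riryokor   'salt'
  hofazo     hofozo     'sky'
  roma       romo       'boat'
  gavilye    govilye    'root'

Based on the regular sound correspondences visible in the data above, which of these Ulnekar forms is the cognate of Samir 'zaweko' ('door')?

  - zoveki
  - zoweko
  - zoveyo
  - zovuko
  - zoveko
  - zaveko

zagezam ~ zogezom, bunakol ~ bunokol — Samir a corresponds to Ulnekar o after a consonant, before a consonant other than r, m, n, p, b, f, v.
gopowed ~ gopoved — Samir w corresponds to Ulnekar v between vowels (before a front vowel).
Applying these to Samir 'zaweko':
  zaweko → zoweko   (a→o after a consonant, before a consonant other than r, m, n, p, b, f, v)
  zoweko → zoveko   (w→v between vowels (before a front vowel))
So the Ulnekar cognate is 'zoveko'.

zoveko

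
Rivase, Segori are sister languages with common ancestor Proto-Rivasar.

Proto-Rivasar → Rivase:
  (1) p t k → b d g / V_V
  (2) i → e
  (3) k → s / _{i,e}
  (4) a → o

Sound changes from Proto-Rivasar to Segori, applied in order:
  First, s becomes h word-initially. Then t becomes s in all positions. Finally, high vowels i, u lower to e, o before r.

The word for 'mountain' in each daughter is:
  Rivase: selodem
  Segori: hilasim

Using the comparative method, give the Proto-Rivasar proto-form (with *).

*silatim

Position 1: Rivase has s, Segori has h. Taking the neighbouring segments as reconstructed: Rivase s could go back to *k or *s; Segori h could go back to *s or *h — the one source consistent with every daughter is *s.
Position 4: Rivase has o, Segori has a. Segori preserves a here (none of its changes turn any other segment into a), so the proto-segment is *a.
Position 5: Rivase has d, Segori has s. Taking the neighbouring segments as reconstructed: Rivase d could go back to *t or *d; Segori s could go back to *t or *s — the one source consistent with every daughter is *t.
Verify the candidate proto-form against each daughter:
Rivase: start from *silatim.
  rule 1 (intervocalic voicing): silatim → siladim
  rule 2 (vowel merger): siladim → seladem
  rule 3: no change — seladem
  rule 4 (vowel merger): seladem → selodem
  ⇒ Rivase selodem
Segori: *silatim > hilatim > hilasim  (by debuccalisation, unconditioned shift)
*silatim is the unique common source.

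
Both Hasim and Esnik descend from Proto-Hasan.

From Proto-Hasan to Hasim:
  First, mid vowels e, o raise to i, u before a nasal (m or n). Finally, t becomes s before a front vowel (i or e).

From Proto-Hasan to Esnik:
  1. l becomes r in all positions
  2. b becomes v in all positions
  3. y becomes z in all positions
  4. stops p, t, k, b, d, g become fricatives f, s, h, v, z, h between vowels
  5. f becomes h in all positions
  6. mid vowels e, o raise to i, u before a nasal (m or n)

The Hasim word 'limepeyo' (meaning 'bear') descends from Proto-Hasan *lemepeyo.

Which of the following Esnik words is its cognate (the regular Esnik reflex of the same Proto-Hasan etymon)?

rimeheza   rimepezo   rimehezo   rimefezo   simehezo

Esnik: *lemepeyo
  lemepeyo → remepeyo   [unconditioned shift]
  remepeyo (rule 2 does not apply)
  remepeyo → remepezo   [unconditioned shift]
  remepezo → remefezo   [intervocalic lenition]
  remefezo → remehezo   [unconditioned shift]
  remehezo → rimehezo   [pre-nasal raising]
  giving Esnik rimehezo.

rimehezo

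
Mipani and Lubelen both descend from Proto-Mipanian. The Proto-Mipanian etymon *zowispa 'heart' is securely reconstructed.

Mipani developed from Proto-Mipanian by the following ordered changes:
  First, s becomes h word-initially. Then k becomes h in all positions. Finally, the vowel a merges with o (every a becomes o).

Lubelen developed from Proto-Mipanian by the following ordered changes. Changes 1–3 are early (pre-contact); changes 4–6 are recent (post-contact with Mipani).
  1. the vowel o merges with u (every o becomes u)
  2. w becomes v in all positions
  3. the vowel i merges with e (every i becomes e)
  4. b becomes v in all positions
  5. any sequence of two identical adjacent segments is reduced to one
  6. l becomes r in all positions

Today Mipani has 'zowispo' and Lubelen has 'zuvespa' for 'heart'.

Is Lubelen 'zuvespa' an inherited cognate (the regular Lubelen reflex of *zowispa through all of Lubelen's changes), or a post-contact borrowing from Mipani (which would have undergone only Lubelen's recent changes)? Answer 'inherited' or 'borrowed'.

inherited

If inherited, *zowispa would pass through all of Lubelen's changes:
Lubelen: start from *zowispa.
  rule 1 (vowel merger): zowispa → zuwispa
  rule 2 (unconditioned shift): zuwispa → zuvispa
  rule 3 (vowel merger): zuvispa → zuvespa
  rule 4: no change — zuvespa
  rule 5: no change — zuvespa
  rule 6: no change — zuvespa
  ⇒ Lubelen zuvespa
If borrowed from Mipani 'zowispo' after the early changes, it would undergo only the recent ones:
  rule 4 (unconditioned shift): no change (zowispo)
  rule 5 (degemination): no change (zowispo)
  rule 6 (unconditioned shift): no change (zowispo)
  ⇒ as a loan: zowispo
Lubelen 'zuvespa' matches the inherited outcome exactly, so it is an inherited cognate, not a loan.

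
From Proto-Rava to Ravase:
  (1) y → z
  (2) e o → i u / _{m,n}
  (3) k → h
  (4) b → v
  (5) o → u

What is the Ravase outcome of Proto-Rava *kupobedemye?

hupuvedimze

Ravase: start from *kupobedemye.
  rule 1 (unconditioned shift): kupobedemye → kupobedemze
  rule 2 (pre-nasal raising): kupobedemze → kupobedimze
  rule 3 (unconditioned shift): kupobedimze → hupobedimze
  rule 4 (unconditioned shift): hupobedimze → hupovedimze
  rule 5 (vowel merger): hupovedimze → hupuvedimze
  ⇒ Ravase hupuvedimze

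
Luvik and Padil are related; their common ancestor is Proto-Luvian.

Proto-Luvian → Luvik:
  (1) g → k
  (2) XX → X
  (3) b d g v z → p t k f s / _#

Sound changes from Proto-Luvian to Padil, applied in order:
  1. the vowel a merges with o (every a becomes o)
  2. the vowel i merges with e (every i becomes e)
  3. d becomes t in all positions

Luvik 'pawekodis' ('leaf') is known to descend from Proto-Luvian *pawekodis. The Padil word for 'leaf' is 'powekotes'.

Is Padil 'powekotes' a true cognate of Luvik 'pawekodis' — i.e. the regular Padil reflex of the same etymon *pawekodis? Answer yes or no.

Derive the expected Padil reflex of *pawekodis:
Padil: start from *pawekodis.
  rule 1 (vowel merger): pawekodis → powekodis
  rule 2 (vowel merger): powekodis → powekodes
  rule 3 (unconditioned shift): powekodes → powekotes
  ⇒ Padil powekotes
Padil 'powekotes' matches the regular reflex exactly, so the pair is cognate.

yes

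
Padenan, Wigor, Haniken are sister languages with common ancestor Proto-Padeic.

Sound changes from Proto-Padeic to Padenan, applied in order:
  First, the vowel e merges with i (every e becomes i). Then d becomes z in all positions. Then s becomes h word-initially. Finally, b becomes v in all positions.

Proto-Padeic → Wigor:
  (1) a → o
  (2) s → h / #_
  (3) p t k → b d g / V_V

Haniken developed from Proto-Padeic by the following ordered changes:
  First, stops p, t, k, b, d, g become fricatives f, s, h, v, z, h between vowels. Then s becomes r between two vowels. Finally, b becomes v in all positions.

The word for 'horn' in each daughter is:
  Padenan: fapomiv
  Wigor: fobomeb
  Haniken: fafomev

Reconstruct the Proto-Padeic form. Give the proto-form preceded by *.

*fapomeb

Position 6: Padenan has i, Wigor has e, Haniken has e. Wigor preserves e here (none of its changes turn any other segment into e), so the proto-segment is *e.
Position 7: Padenan has v, Wigor has b, Haniken has v. Taking the neighbouring segments as reconstructed: Padenan v could go back to *b or *v; Wigor b can only go back to *b; Haniken v could go back to *b or *v — the one source consistent with every daughter is *b.
Position 3: Padenan has p, Wigor has b, Haniken has f. Padenan preserves p here (none of its changes turn any other segment into p), so the proto-segment is *p.
This points to *fapomeb. Verify forward in each daughter:
Padenan: *fapomeb
  fapomeb → fapomib   [vowel merger]
  fapomib (rule 2 does not apply)
  fapomib (rule 3 does not apply)
  fapomib → fapomiv   [unconditioned shift]
  giving Padenan fapomiv.
Wigor: *fapomeb
  fapomeb → fopomeb   [vowel merger]
  fopomeb (rule 2 does not apply)
  fopomeb → fobomeb   [intervocalic voicing]
  giving Wigor fobomeb.
Haniken: *fapomeb > fafomeb > fafomev  (by intervocalic lenition, unconditioned shift)
No other proto-form is consistent with every reflex, so the reconstruction is *fapomeb.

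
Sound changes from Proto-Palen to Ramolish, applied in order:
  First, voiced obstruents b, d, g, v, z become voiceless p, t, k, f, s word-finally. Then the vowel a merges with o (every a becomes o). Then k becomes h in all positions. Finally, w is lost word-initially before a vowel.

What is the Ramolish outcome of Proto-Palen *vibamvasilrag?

vibomvosilroh

Ramolish: *vibamvasilrag > vibamvasilrak > vibomvosilrok > vibomvosilroh  (by final devoicing, vowel merger, unconditioned shift)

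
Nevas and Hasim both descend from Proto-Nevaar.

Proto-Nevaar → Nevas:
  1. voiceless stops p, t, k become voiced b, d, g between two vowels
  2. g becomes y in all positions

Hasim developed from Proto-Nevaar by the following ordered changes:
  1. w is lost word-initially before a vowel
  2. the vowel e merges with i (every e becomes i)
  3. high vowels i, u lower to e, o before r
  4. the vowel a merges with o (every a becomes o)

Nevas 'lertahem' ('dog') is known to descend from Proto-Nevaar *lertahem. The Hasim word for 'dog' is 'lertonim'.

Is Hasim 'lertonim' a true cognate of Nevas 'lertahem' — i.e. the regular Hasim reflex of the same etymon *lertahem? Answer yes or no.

no

Derive the expected Hasim reflex of *lertahem:
Hasim: *lertahem
  lertahem (rule 1 does not apply)
  lertahem → lirtahim   [vowel merger]
  lirtahim → lertahim   [pre-rhotic lowering]
  lertahim → lertohim   [vowel merger]
  giving Hasim lertohim.
The regular Hasim reflex would be 'lertohim', but the attested form is 'lertonim'. The correspondence is irregular, so they are not cognates (the Hasim form has a different source).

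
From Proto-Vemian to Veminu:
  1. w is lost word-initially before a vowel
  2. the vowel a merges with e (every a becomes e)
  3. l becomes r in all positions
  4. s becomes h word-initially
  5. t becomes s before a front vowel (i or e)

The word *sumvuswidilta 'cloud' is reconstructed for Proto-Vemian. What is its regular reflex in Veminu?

humvuswidirse

Veminu: *sumvuswidilta
  sumvuswidilta (rule 1 does not apply)
  sumvuswidilta → sumvuswidilte   [vowel merger]
  sumvuswidilte → sumvuswidirte   [unconditioned shift]
  sumvuswidirte → humvuswidirte   [debuccalisation]
  humvuswidirte → humvuswidirse   [palatalisation]
  giving Veminu humvuswidirse.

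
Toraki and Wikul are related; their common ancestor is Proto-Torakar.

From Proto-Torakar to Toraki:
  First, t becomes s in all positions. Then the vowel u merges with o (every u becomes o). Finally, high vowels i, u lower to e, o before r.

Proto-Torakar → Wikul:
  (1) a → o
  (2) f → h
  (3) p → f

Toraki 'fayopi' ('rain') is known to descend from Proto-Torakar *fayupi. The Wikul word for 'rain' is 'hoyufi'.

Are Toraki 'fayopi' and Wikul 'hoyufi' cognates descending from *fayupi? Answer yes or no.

yes

Derive the expected Wikul reflex of *fayupi:
Wikul: *fayupi
  fayupi → foyupi   [vowel merger]
  foyupi → hoyupi   [unconditioned shift]
  hoyupi → hoyufi   [unconditioned shift]
  giving Wikul hoyufi.
Wikul 'hoyufi' matches the regular reflex exactly, so the pair is cognate.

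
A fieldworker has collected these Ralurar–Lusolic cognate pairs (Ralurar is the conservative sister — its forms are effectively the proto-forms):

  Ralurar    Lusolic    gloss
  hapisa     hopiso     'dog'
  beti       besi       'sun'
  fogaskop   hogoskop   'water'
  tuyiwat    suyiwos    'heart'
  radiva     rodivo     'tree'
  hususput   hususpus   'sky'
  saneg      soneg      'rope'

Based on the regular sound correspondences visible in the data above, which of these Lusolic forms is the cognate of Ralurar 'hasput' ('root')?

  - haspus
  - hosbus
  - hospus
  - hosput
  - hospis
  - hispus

fogaskop ~ hogoskop, tuyiwat ~ suyiwos — Ralurar a corresponds to Lusolic o after a consonant, before a consonant other than r, m, n, p, b, f, v.
tuyiwat ~ suyiwos, hususput ~ hususpus — Ralurar t corresponds to Lusolic s word-finally.
Applying these to Ralurar 'hasput':
  hasput → hosput   (a→o after a consonant, before a consonant other than r, m, n, p, b, f, v)
  hosput → hospus   (t→s word-finally)
So the Lusolic cognate is 'hospus'.

hospus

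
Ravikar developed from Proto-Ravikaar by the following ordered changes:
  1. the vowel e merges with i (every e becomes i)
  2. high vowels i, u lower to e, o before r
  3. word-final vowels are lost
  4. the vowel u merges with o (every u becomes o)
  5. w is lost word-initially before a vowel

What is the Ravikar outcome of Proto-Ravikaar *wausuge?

Ravikar: start from *wausuge.
  rule 1 (vowel merger): wausuge → wausugi
  rule 2: no change — wausugi
  rule 3 (apocope): wausugi → wausug
  rule 4 (vowel merger): wausug → waosog
  rule 5 (glide loss): waosog → aosog
  ⇒ Ravikar aosog

aosog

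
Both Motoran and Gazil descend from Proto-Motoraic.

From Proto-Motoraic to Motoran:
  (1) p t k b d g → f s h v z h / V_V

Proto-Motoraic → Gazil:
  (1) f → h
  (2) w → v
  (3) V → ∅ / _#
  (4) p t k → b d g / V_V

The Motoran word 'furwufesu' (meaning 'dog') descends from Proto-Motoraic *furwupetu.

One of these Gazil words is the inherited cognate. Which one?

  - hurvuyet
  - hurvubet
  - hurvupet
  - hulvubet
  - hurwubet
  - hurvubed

hurvubet

Gazil: *furwupetu > hurwupetu > hurvupetu > hurvupet > hurvubet  (by unconditioned shift, unconditioned shift, apocope, intervocalic voicing)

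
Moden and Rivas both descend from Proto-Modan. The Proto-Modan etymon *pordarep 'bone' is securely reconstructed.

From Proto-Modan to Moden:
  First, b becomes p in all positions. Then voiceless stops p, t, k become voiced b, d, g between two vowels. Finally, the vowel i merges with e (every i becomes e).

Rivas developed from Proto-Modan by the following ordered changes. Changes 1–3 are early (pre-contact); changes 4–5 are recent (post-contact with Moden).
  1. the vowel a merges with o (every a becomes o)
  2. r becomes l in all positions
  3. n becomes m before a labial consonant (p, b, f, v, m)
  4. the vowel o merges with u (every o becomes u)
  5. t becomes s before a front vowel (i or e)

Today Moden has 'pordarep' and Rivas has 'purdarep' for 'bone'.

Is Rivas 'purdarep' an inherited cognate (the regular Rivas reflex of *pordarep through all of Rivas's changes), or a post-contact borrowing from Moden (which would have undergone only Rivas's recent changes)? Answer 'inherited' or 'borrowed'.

If inherited, *pordarep would pass through all of Rivas's changes:
Rivas: *pordarep
  pordarep → pordorep   [vowel merger]
  pordorep → poldolep   [unconditioned shift]
  poldolep (rule 3 does not apply)
  poldolep → puldulep   [vowel merger]
  puldulep (rule 5 does not apply)
  giving Rivas puldulep.
If borrowed from Moden 'pordarep' after the early changes, it would undergo only the recent ones:
  rule 4 (vowel merger): pordarep → purdarep
  rule 5 (palatalisation): no change (purdarep)
  ⇒ as a loan: purdarep
Rivas 'purdarep' matches the loan outcome 'purdarep', not the inherited 'puldulep' — it skipped the early Rivas changes, so it was borrowed from Moden.

borrowed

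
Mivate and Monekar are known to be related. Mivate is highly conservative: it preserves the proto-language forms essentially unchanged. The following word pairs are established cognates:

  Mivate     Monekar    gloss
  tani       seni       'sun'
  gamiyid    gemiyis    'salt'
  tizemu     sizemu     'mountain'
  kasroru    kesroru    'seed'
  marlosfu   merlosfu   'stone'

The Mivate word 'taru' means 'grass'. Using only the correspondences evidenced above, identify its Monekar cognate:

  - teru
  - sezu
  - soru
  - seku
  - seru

seru

tani ~ seni — Mivate t corresponds to Monekar s word-initially before a back vowel.
marlosfu ~ merlosfu — Mivate a corresponds to Monekar e after a consonant, before r.
Applying these to Mivate 'taru':
  taru → saru   (t→s word-initially before a back vowel)
  saru → seru   (a→e after a consonant, before r)
So the Monekar cognate is 'seru'.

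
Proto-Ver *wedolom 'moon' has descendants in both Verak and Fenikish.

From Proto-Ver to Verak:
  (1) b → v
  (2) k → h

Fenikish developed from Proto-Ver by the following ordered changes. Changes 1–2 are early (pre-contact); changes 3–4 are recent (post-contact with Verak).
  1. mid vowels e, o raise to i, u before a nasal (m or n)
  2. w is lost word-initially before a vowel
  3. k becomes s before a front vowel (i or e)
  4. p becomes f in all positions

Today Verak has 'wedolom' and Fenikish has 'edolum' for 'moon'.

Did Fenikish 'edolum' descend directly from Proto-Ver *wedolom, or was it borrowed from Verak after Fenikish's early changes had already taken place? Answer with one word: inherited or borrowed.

inherited

If inherited, *wedolom would pass through all of Fenikish's changes:
Fenikish: *wedolom
  wedolom → wedolum   [pre-nasal raising]
  wedolum → edolum   [glide loss]
  edolum (rule 3 does not apply)
  edolum (rule 4 does not apply)
  giving Fenikish edolum.
If borrowed from Verak 'wedolom' after the early changes, it would undergo only the recent ones:
  rule 3 (palatalisation): no change (wedolom)
  rule 4 (unconditioned shift): no change (wedolom)
  ⇒ as a loan: wedolom
Fenikish 'edolum' matches the inherited outcome exactly, so it is an inherited cognate, not a loan.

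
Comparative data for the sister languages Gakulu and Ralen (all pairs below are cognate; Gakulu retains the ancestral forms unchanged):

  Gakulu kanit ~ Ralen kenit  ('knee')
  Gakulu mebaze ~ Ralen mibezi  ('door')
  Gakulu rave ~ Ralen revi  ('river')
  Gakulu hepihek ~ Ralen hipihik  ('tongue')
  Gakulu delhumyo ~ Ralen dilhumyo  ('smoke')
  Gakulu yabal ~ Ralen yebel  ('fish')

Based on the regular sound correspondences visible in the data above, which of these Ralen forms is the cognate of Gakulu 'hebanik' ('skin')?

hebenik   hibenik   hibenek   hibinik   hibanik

hibenik

mebaze ~ mibezi — Gakulu e corresponds to Ralen i after a consonant, before a labial obstruent.
kanit ~ kenit — Gakulu a corresponds to Ralen e after a consonant, before a nasal.
Applying these to Gakulu 'hebanik':
  hebanik → hibanik   (e→i after a consonant, before a labial obstruent)
  hibanik → hibenik   (a→e after a consonant, before a nasal)
So the Ralen cognate is 'hibenik'.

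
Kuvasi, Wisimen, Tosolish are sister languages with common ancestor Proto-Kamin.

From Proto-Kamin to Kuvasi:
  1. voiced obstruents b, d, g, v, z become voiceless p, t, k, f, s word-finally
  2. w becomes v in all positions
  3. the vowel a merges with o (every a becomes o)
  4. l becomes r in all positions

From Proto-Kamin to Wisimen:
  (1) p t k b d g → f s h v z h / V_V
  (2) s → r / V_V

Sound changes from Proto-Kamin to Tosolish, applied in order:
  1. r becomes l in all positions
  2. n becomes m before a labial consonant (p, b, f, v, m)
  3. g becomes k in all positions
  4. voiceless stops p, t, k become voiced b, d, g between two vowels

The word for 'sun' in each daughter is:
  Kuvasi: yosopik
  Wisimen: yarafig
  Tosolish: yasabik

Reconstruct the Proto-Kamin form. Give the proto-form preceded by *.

Position 5: Kuvasi has p, Wisimen has f, Tosolish has b. Taking the neighbouring segments as reconstructed: Kuvasi p can only go back to *p; Wisimen f could go back to *p or *f; Tosolish b could go back to *p or *b — the one source consistent with every daughter is *p.
Position 7: Kuvasi has k, Wisimen has g, Tosolish has k. Wisimen preserves g here (none of its changes turn any other segment into g), so the proto-segment is *g.
Verify the candidate proto-form against each daughter:
Kuvasi: *yasapig > yasapik > yosopik  (by final devoicing, vowel merger)
Wisimen: start from *yasapig.
  rule 1 (intervocalic lenition): yasapig → yasafig
  rule 2 (rhotacism): yasafig → yarafig
  ⇒ Wisimen yarafig
Tosolish: start from *yasapig.
  rule 1: no change — yasapig
  rule 2: no change — yasapig
  rule 3 (unconditioned shift): yasapig → yasapik
  rule 4 (intervocalic voicing): yasapik → yasabik
  ⇒ Tosolish yasabik
*yasapig is the unique common source.

*yasapig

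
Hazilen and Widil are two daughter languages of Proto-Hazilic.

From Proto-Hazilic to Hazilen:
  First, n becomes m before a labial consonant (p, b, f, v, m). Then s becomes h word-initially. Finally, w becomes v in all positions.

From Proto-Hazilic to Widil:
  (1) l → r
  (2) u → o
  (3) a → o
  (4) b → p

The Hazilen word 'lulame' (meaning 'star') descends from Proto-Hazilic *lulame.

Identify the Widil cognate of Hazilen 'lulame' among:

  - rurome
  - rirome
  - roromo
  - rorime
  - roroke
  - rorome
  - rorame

Widil: *lulame > rurame > rorame > rorome  (by unconditioned shift, vowel merger, vowel merger)
Only 'rorome' matches the regular Widil development of *lulame.

rorome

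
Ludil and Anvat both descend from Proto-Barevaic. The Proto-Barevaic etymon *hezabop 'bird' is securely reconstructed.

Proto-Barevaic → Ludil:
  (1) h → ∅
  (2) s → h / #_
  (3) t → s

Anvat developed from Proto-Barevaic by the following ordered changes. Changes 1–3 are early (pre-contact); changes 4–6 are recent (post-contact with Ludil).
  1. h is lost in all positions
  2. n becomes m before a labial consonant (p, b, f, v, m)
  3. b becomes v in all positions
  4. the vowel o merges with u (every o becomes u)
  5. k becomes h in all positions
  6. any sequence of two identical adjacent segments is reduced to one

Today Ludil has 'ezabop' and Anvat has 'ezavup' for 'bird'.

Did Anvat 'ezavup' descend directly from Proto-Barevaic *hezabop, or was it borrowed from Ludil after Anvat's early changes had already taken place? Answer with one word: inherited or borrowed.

inherited

If inherited, *hezabop would pass through all of Anvat's changes:
Anvat: *hezabop
  hezabop → ezabop   [h-loss]
  ezabop (rule 2 does not apply)
  ezabop → ezavop   [unconditioned shift]
  ezavop → ezavup   [vowel merger]
  ezavup (rule 5 does not apply)
  ezavup (rule 6 does not apply)
  giving Anvat ezavup.
If borrowed from Ludil 'ezabop' after the early changes, it would undergo only the recent ones:
  rule 4 (vowel merger): ezabop → ezabup
  rule 5 (unconditioned shift): no change (ezabup)
  rule 6 (degemination): no change (ezabup)
  ⇒ as a loan: ezabup
Anvat 'ezavup' matches the inherited outcome exactly, so it is an inherited cognate, not a loan.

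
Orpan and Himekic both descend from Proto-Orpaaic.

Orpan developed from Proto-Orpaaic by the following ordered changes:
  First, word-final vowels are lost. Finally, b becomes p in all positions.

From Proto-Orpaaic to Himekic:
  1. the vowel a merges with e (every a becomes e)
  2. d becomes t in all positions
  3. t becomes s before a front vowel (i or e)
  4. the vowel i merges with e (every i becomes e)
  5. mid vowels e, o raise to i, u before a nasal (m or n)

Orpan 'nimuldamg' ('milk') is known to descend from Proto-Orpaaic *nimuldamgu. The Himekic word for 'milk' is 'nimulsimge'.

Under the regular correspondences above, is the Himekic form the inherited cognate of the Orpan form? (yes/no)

Derive the expected Himekic reflex of *nimuldamgu:
Himekic: start from *nimuldamgu.
  rule 1 (vowel merger): nimuldamgu → nimuldemgu
  rule 2 (unconditioned shift): nimuldemgu → nimultemgu
  rule 3 (palatalisation): nimultemgu → nimulsemgu
  rule 4 (vowel merger): nimulsemgu → nemulsemgu
  rule 5 (pre-nasal raising): nemulsemgu → nimulsimgu
  ⇒ Himekic nimulsimgu
The regular Himekic reflex would be 'nimulsimgu', but the attested form is 'nimulsimge'. The correspondence is irregular, so they are not cognates (the Himekic form has a different source).

no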